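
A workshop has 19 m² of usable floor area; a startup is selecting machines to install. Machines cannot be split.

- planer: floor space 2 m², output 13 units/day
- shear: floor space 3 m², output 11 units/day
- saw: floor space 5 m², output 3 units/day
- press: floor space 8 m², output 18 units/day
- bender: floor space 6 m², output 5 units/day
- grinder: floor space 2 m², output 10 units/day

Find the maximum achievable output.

52

Allowing fractional choices, the relaxed optimum would be about 55.3, but machines are indivisible.
planer + shear + press + grinder: floor space 2 + 3 + 8 + 2 = 15 ≤ 19, output 13 + 11 + 18 + 10 = 52.
planer + press + bender + grinder: floor space 2 + 8 + 6 + 2 = 18 ≤ 19, output 13 + 18 + 5 + 10 = 46.
planer + shear + press + bender: floor space 2 + 3 + 8 + 6 = 19 ≤ 19, output 13 + 11 + 18 + 5 = 47.
Best is planer, shear, press, and grinder with total output 52.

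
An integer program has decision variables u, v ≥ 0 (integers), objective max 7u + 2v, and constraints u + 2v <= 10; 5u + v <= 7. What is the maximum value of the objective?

11

The continuous relaxation peaks at (0.444, 4.78) with value 12.67; rounding to a feasible lattice point costs some objective.
(u,v)=(1,2): 1·1+2·2=5≤10, 5·1+1·2=7≤7, objective 11.
(u,v)=(0,5): 1·0+2·5=10≤10, 5·0+1·5=5≤7, objective 10.
(u,v)=(1,1): 1·1+2·1=3≤10, 5·1+1·1=6≤7, objective 9.
The best lattice point is (1,2), giving 11.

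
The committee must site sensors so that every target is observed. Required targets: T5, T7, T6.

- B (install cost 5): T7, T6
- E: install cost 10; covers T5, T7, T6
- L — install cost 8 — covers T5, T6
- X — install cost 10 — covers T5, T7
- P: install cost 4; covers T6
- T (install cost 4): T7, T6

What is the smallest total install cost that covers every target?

10

E alone covers T5, T7, T6 — every target.
Total install cost: 10.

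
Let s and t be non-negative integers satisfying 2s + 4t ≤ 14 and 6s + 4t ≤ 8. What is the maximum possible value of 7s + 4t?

(s,t)=(0,2): 2·0+4·2=8≤14, 6·0+4·2=8≤8, objective 8.
(s,t)=(1,0): 2·1+4·0=2≤14, 6·1+4·0=6≤8, objective 7.
The best lattice point is (0,2), giving 8.

8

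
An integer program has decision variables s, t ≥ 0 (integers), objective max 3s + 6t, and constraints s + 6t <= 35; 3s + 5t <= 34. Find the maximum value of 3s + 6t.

39

(s,t)=(3,5) is feasible, giving 39.
(s,t)=(4,4) is feasible, giving 36.
The best lattice point is (3,5), giving 39.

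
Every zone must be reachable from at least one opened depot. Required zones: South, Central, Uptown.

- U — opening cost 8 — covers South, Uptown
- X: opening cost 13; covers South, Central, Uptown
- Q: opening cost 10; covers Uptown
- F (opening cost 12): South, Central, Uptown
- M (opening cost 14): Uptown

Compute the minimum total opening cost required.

12

The greedy cost-per-new-zone heuristic would pick U and F for 20, but a cheaper cover exists.
F alone covers South, Central, Uptown — every zone.
Total opening cost: 12.
No cover costs less than 12.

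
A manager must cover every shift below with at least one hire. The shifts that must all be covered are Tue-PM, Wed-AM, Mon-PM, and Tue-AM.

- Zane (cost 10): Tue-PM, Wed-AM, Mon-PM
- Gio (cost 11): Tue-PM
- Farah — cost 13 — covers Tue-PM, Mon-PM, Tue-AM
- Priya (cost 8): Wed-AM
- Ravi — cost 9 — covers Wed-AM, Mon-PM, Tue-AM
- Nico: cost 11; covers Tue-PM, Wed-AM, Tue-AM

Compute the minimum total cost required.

19

Choose Zane and Ravi: together they cover Tue-PM, Wed-AM, Mon-PM, Tue-AM — every shift.
Total cost: 10 + 9 = 19.
No cover costs less than 19.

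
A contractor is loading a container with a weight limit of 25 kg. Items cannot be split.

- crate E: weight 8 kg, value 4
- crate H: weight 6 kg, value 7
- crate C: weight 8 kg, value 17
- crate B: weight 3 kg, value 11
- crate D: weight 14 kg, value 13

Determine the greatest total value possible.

41

Take crate C, crate B, and crate D: weight 8 + 3 + 14 = 25 ≤ 25, value 17 + 11 + 13 = 41.
No other feasible combination does better.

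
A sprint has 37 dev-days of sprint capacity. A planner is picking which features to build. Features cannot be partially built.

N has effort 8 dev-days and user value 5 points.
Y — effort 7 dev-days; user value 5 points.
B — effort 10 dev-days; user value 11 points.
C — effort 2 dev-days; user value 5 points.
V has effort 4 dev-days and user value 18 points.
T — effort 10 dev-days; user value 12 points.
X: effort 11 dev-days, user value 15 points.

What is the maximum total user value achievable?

61

Treat it as a binary knapsack problem.
Y + C + V + T + X: effort 7 + 2 + 4 + 10 + 11 = 34 ≤ 37, user value 5 + 5 + 18 + 12 + 15 = 55.
B + V + T + X: effort 10 + 4 + 10 + 11 = 35 ≤ 37, user value 11 + 18 + 12 + 15 = 56.
B + C + V + T + X: effort 10 + 2 + 4 + 10 + 11 = 37 ≤ 37, user value 11 + 5 + 18 + 12 + 15 = 61.
Best is B, C, V, T, and X with total user value 61.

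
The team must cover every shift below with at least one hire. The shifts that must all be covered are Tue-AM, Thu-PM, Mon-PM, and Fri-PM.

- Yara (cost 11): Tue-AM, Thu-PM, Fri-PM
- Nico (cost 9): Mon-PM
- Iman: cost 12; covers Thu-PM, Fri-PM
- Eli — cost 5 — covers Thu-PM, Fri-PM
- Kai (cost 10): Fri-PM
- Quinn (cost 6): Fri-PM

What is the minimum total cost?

20

The greedy cost-per-new-shift heuristic would pick Eli, Nico, and Yara for 25, but a cheaper cover exists.
Choose Yara and Nico: together they cover Tue-AM, Thu-PM, Mon-PM, Fri-PM — every shift.
Total cost: 11 + 9 = 20.
No cover costs less than 20.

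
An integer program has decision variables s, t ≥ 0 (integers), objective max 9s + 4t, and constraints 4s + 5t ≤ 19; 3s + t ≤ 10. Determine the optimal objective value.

31

(s,t)=(3,1) is feasible, giving 31.
(s,t)=(3,0) is feasible, giving 27.
(s,t)=(2,2) is feasible, giving 26.
(s,t)=(2,1) is feasible, giving 22.
Maximum is 31 at (s,t)=(3,1).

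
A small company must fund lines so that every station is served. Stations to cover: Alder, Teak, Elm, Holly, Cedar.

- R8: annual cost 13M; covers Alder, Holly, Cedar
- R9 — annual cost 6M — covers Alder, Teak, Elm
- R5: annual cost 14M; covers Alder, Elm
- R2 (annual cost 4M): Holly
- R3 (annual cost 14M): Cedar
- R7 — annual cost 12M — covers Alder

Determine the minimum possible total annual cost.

Choose R8 and R9: together they cover Alder, Teak, Elm, Holly, Cedar — every station.
Total annual cost: 13 + 6 = 19.

19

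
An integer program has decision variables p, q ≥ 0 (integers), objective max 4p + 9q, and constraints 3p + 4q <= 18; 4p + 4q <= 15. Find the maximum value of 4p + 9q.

27

(p,q)=(0,3): 3·0+4·3=12≤18, 4·0+4·3=12≤15, objective 27.
(p,q)=(1,2): 3·1+4·2=11≤18, 4·1+4·2=12≤15, objective 22.
(p,q)=(0,2): 3·0+4·2=8≤18, 4·0+4·2=8≤15, objective 18.
The best lattice point is (0,3), giving 27.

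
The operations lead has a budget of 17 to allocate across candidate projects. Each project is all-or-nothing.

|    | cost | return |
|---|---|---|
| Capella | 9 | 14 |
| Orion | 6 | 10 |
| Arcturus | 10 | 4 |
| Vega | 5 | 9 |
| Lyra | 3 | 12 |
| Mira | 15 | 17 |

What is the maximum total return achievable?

Treat it as a binary knapsack problem.
Allowing fractional choices, the relaxed optimum would be about 35.7, but projects are indivisible.
Orion + Vega + Lyra: cost 6 + 5 + 3 = 14 ≤ 17, return 10 + 9 + 12 = 31.
Capella + Vega + Lyra: cost 9 + 5 + 3 = 17 ≤ 17, return 14 + 9 + 12 = 35.
Best is Capella, Vega, and Lyra with total return 35.

35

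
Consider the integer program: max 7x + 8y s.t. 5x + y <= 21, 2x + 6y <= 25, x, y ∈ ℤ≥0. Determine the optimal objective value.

(x,y)=(3,3): 5·3+1·3=18≤21, 2·3+6·3=24≤25, objective 45.
(x,y)=(2,3): 5·2+1·3=13≤21, 2·2+6·3=22≤25, objective 38.
Maximum is 45 at (x,y)=(3,3).

45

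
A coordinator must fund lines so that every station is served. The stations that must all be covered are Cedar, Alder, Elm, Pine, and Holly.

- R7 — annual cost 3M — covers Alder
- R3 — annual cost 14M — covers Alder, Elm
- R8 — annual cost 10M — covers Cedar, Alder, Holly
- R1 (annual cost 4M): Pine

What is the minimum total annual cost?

Choose R3, R8, and R1: together they cover Cedar, Alder, Elm, Pine, Holly — every station.
Total annual cost: 14 + 10 + 4 = 28.

28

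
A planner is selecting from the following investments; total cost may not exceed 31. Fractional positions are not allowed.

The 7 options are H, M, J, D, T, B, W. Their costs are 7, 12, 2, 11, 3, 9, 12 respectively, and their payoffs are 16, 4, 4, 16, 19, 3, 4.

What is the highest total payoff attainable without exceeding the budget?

55

Allowing fractional choices, the relaxed optimum would be about 57.7, but investments are indivisible.
H + D + T + B: cost 7 + 11 + 3 + 9 = 30 ≤ 31, payoff 16 + 16 + 19 + 3 = 54.
H + J + D + T: cost 7 + 2 + 11 + 3 = 23 ≤ 31, payoff 16 + 4 + 16 + 19 = 55.
Best is H, J, D, and T with total payoff 55.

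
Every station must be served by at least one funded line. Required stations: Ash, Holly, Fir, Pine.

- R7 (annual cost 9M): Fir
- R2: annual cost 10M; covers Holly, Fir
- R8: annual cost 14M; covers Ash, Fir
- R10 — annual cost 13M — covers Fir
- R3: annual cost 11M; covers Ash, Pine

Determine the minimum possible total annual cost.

21

Choose R2 and R3: together they cover Ash, Holly, Fir, Pine — every station.
Total annual cost: 10 + 11 = 21.
No cover costs less than 21.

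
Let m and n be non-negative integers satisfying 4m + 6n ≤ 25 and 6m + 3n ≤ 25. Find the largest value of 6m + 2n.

(m,n)=(4,0) is feasible, giving 24.
(m,n)=(3,1) is feasible, giving 20.
(m,n)=(3,0) is feasible, giving 18.
No feasible integer point exceeds 24.

24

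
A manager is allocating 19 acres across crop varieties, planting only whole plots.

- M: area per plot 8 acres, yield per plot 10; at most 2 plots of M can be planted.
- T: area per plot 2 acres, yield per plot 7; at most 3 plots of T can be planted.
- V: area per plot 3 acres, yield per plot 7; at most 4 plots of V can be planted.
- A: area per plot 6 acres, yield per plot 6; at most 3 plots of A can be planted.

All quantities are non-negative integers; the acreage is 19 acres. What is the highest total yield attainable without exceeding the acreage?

T has the best ratio (7/2); taking only T gives at most 3×7 = 21 (stopped by the supply cap of 3).
Mixing does better — 3×T and 4×V: area 18 ≤ 19, yield 3·7 + 4·7 = 49.

49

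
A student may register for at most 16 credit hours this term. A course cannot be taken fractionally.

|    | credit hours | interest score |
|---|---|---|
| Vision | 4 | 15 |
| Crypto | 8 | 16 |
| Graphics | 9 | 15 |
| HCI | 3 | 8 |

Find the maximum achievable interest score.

39

Vision + Crypto: credit hours 4 + 8 = 12 ≤ 16, interest score 15 + 16 = 31.
Vision + Crypto + HCI: credit hours 4 + 8 + 3 = 15 ≤ 16, interest score 15 + 16 + 8 = 39.
Vision + Graphics + HCI: credit hours 4 + 9 + 3 = 16 ≤ 16, interest score 15 + 15 + 8 = 38.
Best is Vision, Crypto, and HCI with total interest score 39.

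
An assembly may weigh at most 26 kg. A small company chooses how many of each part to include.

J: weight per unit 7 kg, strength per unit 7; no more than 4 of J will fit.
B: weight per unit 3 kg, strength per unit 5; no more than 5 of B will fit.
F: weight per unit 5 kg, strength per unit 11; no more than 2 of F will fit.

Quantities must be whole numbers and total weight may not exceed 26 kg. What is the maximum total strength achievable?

1×J, 3×B, and 2×F: weight 26 ≤ 26, strength 1·7 + 3·5 + 2·11 = 44.
5×B and 2×F: weight 25 ≤ 26, strength 5·5 + 2·11 = 47.
Best is 47.

47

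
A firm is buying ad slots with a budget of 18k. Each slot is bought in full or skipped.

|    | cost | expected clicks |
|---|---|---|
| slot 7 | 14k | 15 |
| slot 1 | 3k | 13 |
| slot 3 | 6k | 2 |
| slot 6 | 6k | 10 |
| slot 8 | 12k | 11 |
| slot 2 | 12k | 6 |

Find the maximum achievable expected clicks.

This is an integer program with binary decision variables.
slot 7 + slot 1: cost 14 + 3 = 17 ≤ 18, expected clicks 15 + 13 = 28.
slot 1 + slot 3 + slot 6: cost 3 + 6 + 6 = 15 ≤ 18, expected clicks 13 + 2 + 10 = 25.
Best is slot 7 and slot 1 with total expected clicks 28.

28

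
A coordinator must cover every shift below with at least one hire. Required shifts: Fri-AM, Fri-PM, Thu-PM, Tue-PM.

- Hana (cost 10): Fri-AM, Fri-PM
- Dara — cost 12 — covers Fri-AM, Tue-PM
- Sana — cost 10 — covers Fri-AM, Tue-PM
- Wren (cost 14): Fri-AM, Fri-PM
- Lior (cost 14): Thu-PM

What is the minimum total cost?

34

Choose Hana, Sana, and Lior: together they cover Fri-AM, Fri-PM, Thu-PM, Tue-PM — every shift.
Total cost: 10 + 10 + 14 = 34.
No cover costs less than 34.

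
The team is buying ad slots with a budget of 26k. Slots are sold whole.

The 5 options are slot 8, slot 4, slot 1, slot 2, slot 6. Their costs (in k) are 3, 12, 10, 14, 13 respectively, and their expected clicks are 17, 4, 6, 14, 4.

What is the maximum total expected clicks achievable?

Allowing fractional choices, the relaxed optimum would be about 36.4, but ad slots are indivisible.
slot 8 + slot 4 + slot 1: cost 3 + 12 + 10 = 25 ≤ 26, expected clicks 17 + 4 + 6 = 27.
slot 8 + slot 1 + slot 6: cost 3 + 10 + 13 = 26 ≤ 26, expected clicks 17 + 6 + 4 = 27.
slot 8 + slot 2: cost 3 + 14 = 17 ≤ 26, expected clicks 17 + 14 = 31.
Best is slot 8 and slot 2 with total expected clicks 31.

31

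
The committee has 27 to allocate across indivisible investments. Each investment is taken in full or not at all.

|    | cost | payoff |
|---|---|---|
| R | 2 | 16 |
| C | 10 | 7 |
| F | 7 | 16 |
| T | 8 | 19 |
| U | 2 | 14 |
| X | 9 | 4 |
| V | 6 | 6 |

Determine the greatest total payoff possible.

Take R, F, T, U, and V: cost 2 + 7 + 8 + 2 + 6 = 25 ≤ 27, payoff 16 + 16 + 19 + 14 + 6 = 71.
No other feasible combination does better.

71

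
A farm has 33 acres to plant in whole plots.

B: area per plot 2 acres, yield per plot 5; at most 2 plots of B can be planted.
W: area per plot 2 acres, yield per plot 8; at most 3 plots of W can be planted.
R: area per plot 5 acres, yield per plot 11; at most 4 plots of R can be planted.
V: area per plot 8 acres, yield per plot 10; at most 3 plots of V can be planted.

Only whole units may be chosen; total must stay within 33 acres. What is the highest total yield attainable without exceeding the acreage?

78

2×B, 3×W, 3×R, and 1×V: area 33 ≤ 33, yield 2·5 + 3·8 + 3·11 + 1·10 = 77.
2×B, 3×W, and 4×R: area 30 ≤ 33, yield 2·5 + 3·8 + 4·11 = 78.
Best is 78.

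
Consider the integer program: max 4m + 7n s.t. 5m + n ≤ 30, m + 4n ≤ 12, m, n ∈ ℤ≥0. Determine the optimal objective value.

(m,n)=(4,2): 5·4+1·2=22≤30, 1·4+4·2=12≤12, objective 30.
(m,n)=(5,1): 5·5+1·1=26≤30, 1·5+4·1=9≤12, objective 27.
(m,n)=(3,2): 5·3+1·2=17≤30, 1·3+4·2=11≤12, objective 26.
The best lattice point is (4,2), giving 30.

30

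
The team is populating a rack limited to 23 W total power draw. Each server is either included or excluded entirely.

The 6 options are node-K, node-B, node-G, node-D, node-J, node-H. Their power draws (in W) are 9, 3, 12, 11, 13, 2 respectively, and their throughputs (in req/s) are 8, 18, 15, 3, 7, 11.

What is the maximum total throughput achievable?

44

Treat it as a binary knapsack problem.
node-K + node-B + node-H: power draw 9 + 3 + 2 = 14 ≤ 23, throughput 8 + 18 + 11 = 37.
node-B + node-G + node-H: power draw 3 + 12 + 2 = 17 ≤ 23, throughput 18 + 15 + 11 = 44.
node-B + node-J + node-H: power draw 3 + 13 + 2 = 18 ≤ 23, throughput 18 + 7 + 11 = 36.
Best is node-B, node-G, and node-H with total throughput 44.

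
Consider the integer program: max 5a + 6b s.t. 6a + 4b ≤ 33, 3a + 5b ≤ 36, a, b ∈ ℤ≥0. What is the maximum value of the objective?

The continuous relaxation peaks at (1.17, 6.5) with value 44.83; rounding to a feasible lattice point costs some objective.
(a,b)=(0,7): 6·0+4·7=28≤33, 3·0+5·7=35≤36, objective 42.
(a,b)=(1,6): 6·1+4·6=30≤33, 3·1+5·6=33≤36, objective 41.
(a,b)=(2,5): 6·2+4·5=32≤33, 3·2+5·5=31≤36, objective 40.
(a,b)=(0,6): 6·0+4·6=24≤33, 3·0+5·6=30≤36, objective 36.
No feasible integer point exceeds 42.

42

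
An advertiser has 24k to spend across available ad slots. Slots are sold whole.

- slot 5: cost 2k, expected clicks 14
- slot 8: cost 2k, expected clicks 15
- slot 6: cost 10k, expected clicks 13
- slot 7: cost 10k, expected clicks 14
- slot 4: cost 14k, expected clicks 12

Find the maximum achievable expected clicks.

56

slot 5 + slot 8 + slot 6 + slot 7: cost 2 + 2 + 10 + 10 = 24 ≤ 24, expected clicks 14 + 15 + 13 + 14 = 56.
slot 5 + slot 8 + slot 6: cost 2 + 2 + 10 = 14 ≤ 24, expected clicks 14 + 15 + 13 = 42.
slot 5 + slot 8 + slot 7: cost 2 + 2 + 10 = 14 ≤ 24, expected clicks 14 + 15 + 14 = 43.
Best is slot 5, slot 8, slot 6, and slot 7 with total expected clicks 56.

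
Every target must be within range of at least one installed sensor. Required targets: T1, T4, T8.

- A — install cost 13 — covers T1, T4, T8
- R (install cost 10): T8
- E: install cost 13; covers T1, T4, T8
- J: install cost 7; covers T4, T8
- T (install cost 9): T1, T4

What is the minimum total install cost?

13

This is a weighted set-cover instance.
The greedy cost-per-new-target heuristic would pick J and T for 16, but a cheaper cover exists.
A alone covers T1, T4, T8 — every target.
Total install cost: 13.
No cover costs less than 13.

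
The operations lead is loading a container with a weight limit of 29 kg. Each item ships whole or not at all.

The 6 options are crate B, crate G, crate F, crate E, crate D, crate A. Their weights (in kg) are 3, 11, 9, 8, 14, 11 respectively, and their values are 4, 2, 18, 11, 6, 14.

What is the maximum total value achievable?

Take crate F, crate E, and crate A: weight 9 + 8 + 11 = 28 ≤ 29, value 18 + 11 + 14 = 43.
No other feasible combination does better.

43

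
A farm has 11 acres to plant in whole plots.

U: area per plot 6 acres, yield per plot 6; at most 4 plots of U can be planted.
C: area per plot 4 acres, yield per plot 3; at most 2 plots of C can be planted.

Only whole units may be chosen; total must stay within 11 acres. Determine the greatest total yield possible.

Take 1×U and 1×C: area 10 ≤ 11, yield 1·6 + 1·3 = 9.
No other integer combination yields more.

9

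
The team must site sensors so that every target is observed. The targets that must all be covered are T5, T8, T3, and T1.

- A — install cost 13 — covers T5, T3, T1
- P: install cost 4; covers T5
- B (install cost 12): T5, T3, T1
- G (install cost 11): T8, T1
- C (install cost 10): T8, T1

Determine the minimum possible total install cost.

22

The greedy cost-per-new-target heuristic would pick P, C, and B for 26, but a cheaper cover exists.
Choose B and C: together they cover T5, T8, T3, T1 — every target.
Total install cost: 12 + 10 = 22.
No cover costs less than 22.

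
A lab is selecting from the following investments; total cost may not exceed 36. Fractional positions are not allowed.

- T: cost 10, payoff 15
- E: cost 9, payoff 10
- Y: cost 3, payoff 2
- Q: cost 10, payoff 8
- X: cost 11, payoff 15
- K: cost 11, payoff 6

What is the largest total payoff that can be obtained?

Allowing fractional choices, the relaxed optimum would be about 44.8, but investments are indivisible.
T + E + X: cost 10 + 9 + 11 = 30 ≤ 36, payoff 15 + 10 + 15 = 40.
T + E + Y + X: cost 10 + 9 + 3 + 11 = 33 ≤ 36, payoff 15 + 10 + 2 + 15 = 42.
T + Y + Q + X: cost 10 + 3 + 10 + 11 = 34 ≤ 36, payoff 15 + 2 + 8 + 15 = 40.
Best is T, E, Y, and X with total payoff 42.

42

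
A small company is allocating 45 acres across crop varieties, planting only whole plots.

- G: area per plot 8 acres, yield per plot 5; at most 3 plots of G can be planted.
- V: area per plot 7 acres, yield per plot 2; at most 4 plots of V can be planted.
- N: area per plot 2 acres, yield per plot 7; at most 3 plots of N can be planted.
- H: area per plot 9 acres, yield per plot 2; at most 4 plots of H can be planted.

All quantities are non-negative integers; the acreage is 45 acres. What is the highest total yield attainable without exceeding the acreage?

40

This is a bounded integer knapsack.
N has the best ratio (7/2); taking only N gives at most 3×7 = 21 (stopped by the supply cap of 3).
Mixing does better — 3×G, 2×V, and 3×N: area 44 ≤ 45, yield 3·5 + 2·2 + 3·7 = 40.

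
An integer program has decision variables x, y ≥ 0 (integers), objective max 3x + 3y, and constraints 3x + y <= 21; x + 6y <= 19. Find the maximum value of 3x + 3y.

(x,y)=(6,2) is feasible, giving 24.
(x,y)=(6,1) is feasible, giving 21.
(x,y)=(5,2) is feasible, giving 21.
(x,y)=(5,1) is feasible, giving 18.
No feasible integer point exceeds 24.

24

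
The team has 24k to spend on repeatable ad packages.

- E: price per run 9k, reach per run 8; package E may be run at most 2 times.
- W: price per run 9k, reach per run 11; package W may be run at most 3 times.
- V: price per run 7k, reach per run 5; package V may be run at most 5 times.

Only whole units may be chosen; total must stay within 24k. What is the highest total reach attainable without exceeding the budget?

1×W and 2×V: price 23 ≤ 24, reach 1·11 + 2·5 = 21.
2×W: price 18 ≤ 24, reach 2·11 = 22.
Best is 22.

22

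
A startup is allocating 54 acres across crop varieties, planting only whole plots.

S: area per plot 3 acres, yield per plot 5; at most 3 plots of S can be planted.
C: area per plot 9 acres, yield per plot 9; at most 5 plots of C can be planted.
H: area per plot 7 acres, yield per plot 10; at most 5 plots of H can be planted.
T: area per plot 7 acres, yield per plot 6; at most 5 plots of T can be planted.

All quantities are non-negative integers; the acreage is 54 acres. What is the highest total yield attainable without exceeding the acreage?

74

Take 3×S, 1×C, and 5×H: area 53 ≤ 54, yield 3·5 + 1·9 + 5·10 = 74.
S has the best ratio (5/3) and is taken to its limit of 3; remaining capacity is filled optimally with the others.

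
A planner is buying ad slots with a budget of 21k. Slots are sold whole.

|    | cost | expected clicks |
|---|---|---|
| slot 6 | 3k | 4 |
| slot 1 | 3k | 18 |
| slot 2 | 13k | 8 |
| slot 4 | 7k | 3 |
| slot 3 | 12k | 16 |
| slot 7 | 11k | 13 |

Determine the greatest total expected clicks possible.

slot 6 + slot 1 + slot 7: cost 3 + 3 + 11 = 17 ≤ 21, expected clicks 4 + 18 + 13 = 35.
slot 6 + slot 1 + slot 3: cost 3 + 3 + 12 = 18 ≤ 21, expected clicks 4 + 18 + 16 = 38.
slot 1 + slot 3: cost 3 + 12 = 15 ≤ 21, expected clicks 18 + 16 = 34.
Best is slot 6, slot 1, and slot 3 with total expected clicks 38.

38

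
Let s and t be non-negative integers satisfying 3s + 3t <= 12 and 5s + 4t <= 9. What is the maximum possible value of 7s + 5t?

12

Relaxing integrality, the LP optimum is 12.60 at (s,t) = (1.8, 0), which is not an integer point.
(s,t)=(1,1): 3·1+3·1=6≤12, 5·1+4·1=9≤9, objective 12.
(s,t)=(0,2): 3·0+3·2=6≤12, 5·0+4·2=8≤9, objective 10.
(s,t)=(1,0): 3·1+3·0=3≤12, 5·1+4·0=5≤9, objective 7.
(s,t)=(0,1): 3·0+3·1=3≤12, 5·0+4·1=4≤9, objective 5.
No feasible integer point exceeds 12.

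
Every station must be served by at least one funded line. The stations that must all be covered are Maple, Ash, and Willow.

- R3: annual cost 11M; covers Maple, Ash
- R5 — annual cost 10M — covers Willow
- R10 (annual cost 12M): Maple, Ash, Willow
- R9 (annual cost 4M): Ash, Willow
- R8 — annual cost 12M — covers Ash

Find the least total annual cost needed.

12

The greedy cost-per-new-station heuristic would pick R9 and R3 for 15, but a cheaper cover exists.
R10 alone covers Maple, Ash, Willow — every station.
Total annual cost: 12.
No cover costs less than 12.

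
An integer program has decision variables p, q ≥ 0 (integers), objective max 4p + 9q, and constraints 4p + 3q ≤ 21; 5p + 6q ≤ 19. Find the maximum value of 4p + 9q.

27

Relaxing integrality, the LP optimum is 28.50 at (p,q) = (0, 3.17), which is not an integer point.
(p,q)=(0,3): 4·0+3·3=9≤21, 5·0+6·3=18≤19, objective 27.
(p,q)=(1,2): 4·1+3·2=10≤21, 5·1+6·2=17≤19, objective 22.
No feasible integer point exceeds 27.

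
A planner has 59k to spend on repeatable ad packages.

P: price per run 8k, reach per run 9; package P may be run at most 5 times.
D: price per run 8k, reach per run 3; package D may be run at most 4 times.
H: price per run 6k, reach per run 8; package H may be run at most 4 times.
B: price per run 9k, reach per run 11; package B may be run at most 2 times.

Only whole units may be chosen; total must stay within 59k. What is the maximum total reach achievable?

This is a bounded integer knapsack.
4×P, 3×H, and 1×B: price 59 ≤ 59, reach 4·9 + 3·8 + 1·11 = 71.
2×P, 4×H, and 2×B: price 58 ≤ 59, reach 2·9 + 4·8 + 2·11 = 72.
Best is 72.

72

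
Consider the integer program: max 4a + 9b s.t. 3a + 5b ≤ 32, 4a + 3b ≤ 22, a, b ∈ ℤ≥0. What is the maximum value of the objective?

54

(a,b)=(0,6) is feasible, giving 54.
(a,b)=(1,5) is feasible, giving 49.
(a,b)=(0,5) is feasible, giving 45.
The best lattice point is (0,6), giving 54.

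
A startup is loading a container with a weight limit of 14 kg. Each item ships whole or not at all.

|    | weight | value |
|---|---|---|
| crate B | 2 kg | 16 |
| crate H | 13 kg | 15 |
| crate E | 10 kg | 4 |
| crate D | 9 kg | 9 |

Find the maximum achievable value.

Allowing fractional choices, the relaxed optimum would be about 29.8, but items are indivisible.
crate B + crate E: weight 2 + 10 = 12 ≤ 14, value 16 + 4 = 20.
crate B + crate D: weight 2 + 9 = 11 ≤ 14, value 16 + 9 = 25.
crate B: weight 2 ≤ 14, value 16.
Best is crate B and crate D with total value 25.

25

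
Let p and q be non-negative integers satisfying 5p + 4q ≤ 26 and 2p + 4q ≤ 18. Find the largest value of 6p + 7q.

34

Relaxing integrality, the LP optimum is 38.17 at (p,q) = (2.67, 3.17), which is not an integer point.
(p,q)=(1,4): 5·1+4·4=21≤26, 2·1+4·4=18≤18, objective 34.
(p,q)=(2,3): 5·2+4·3=22≤26, 2·2+4·3=16≤18, objective 33.
(p,q)=(3,2): 5·3+4·2=23≤26, 2·3+4·2=14≤18, objective 32.
Maximum is 34 at (p,q)=(1,4).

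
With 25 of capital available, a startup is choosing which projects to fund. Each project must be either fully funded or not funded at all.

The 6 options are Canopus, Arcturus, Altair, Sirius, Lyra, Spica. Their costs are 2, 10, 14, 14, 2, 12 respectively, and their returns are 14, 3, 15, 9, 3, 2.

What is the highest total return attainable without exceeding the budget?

32

Allowing fractional choices, the relaxed optimum would be about 36.5, but projects are indivisible.
Canopus + Altair + Lyra: cost 2 + 14 + 2 = 18 ≤ 25, return 14 + 15 + 3 = 32.
Canopus + Altair: cost 2 + 14 = 16 ≤ 25, return 14 + 15 = 29.
Best is Canopus, Altair, and Lyra with total return 32.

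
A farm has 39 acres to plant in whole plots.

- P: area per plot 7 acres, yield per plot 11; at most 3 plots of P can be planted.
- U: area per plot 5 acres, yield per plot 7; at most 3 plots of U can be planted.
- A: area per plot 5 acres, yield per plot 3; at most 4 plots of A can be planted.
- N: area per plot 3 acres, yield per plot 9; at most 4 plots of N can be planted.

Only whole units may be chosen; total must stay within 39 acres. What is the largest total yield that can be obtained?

76

3×P, 1×U, and 4×N: area 38 ≤ 39, yield 3·11 + 1·7 + 4·9 = 76.
2×P, 2×U, and 4×N: area 36 ≤ 39, yield 2·11 + 2·7 + 4·9 = 72.
Best is 76.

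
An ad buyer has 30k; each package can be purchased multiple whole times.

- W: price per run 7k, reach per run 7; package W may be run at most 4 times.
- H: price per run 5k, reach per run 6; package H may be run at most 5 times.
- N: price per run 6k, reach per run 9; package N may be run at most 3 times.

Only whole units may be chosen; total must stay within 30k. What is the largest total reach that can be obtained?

Take 1×W, 1×H, and 3×N: price 30 ≤ 30, reach 1·7 + 1·6 + 3·9 = 40.
N has the best ratio (9/6) and is taken to its limit of 3; remaining capacity is filled optimally with the others.

40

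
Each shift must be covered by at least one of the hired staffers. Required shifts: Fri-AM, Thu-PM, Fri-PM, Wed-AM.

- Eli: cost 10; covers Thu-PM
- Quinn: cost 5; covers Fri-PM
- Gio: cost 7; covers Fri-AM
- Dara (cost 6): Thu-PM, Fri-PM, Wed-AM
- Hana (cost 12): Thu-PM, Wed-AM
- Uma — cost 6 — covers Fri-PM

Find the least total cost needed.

13

Choose Gio and Dara: together they cover Fri-AM, Thu-PM, Fri-PM, Wed-AM — every shift.
Total cost: 7 + 6 = 13.
No cover costs less than 13.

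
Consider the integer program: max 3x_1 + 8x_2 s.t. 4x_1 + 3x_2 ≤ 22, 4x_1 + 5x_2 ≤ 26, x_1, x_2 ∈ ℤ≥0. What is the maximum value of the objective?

Relaxing integrality, the LP optimum is 41.60 at (x_1,x_2) = (0, 5.2), which is not an integer point.
(x_1,x_2)=(0,5) is feasible, giving 40.
(x_1,x_2)=(1,4) is feasible, giving 35.
(x_1,x_2)=(0,4) is feasible, giving 32.
No feasible integer point exceeds 40.

40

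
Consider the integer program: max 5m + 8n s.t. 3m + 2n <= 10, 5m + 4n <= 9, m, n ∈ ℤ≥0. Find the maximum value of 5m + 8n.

The continuous relaxation peaks at (0, 2.25) with value 18.00; rounding to a feasible lattice point costs some objective.
(m,n)=(0,2) is feasible, giving 16.
(m,n)=(1,1) is feasible, giving 13.
(m,n)=(0,1) is feasible, giving 8.
The best lattice point is (0,2), giving 16.

16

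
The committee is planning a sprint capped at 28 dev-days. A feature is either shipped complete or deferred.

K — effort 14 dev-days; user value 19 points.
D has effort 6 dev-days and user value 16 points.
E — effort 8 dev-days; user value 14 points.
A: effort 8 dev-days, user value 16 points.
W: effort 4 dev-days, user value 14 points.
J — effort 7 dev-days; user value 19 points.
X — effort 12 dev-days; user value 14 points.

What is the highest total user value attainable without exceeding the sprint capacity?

65

Allowing fractional choices, the relaxed optimum would be about 70.2, but features are indivisible.
E + A + W + J: effort 8 + 8 + 4 + 7 = 27 ≤ 28, user value 14 + 16 + 14 + 19 = 63.
D + E + W + J: effort 6 + 8 + 4 + 7 = 25 ≤ 28, user value 16 + 14 + 14 + 19 = 63.
D + A + W + J: effort 6 + 8 + 4 + 7 = 25 ≤ 28, user value 16 + 16 + 14 + 19 = 65.
Best is D, A, W, and J with total user value 65.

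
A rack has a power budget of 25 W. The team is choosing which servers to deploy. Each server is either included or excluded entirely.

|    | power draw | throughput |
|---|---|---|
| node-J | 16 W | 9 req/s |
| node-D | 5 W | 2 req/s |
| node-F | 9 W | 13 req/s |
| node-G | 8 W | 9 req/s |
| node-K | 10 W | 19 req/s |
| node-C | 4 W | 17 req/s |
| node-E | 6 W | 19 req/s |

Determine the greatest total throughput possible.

This is a 0-1 knapsack instance.
node-K + node-C + node-E: power draw 10 + 4 + 6 = 20 ≤ 25, throughput 19 + 17 + 19 = 55.
node-D + node-K + node-C + node-E: power draw 5 + 10 + 4 + 6 = 25 ≤ 25, throughput 2 + 19 + 17 + 19 = 57.
Best is node-D, node-K, node-C, and node-E with total throughput 57.

57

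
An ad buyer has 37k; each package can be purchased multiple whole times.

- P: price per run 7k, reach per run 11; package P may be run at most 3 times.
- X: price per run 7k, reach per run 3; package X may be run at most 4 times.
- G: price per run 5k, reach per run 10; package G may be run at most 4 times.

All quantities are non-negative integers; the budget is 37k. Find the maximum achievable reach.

63

This is a bounded integer knapsack.
G has the best ratio (10/5); taking only G gives at most 4×10 = 40 (stopped by the supply cap of 4).
Mixing does better — 3×P and 3×G: price 36 ≤ 37, reach 3·11 + 3·10 = 63.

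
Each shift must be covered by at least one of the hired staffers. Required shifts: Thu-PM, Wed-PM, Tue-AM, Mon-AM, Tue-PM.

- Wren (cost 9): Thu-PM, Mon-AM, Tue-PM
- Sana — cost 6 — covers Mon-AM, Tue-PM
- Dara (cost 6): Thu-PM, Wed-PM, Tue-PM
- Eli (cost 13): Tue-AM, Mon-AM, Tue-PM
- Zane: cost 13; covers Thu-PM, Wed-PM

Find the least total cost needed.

19

The greedy cost-per-new-shift heuristic would pick Dara, Sana, and Eli for 25, but a cheaper cover exists.
Choose Dara and Eli: together they cover Thu-PM, Wed-PM, Tue-AM, Mon-AM, Tue-PM — every shift.
Total cost: 6 + 13 = 19.
No cover costs less than 19.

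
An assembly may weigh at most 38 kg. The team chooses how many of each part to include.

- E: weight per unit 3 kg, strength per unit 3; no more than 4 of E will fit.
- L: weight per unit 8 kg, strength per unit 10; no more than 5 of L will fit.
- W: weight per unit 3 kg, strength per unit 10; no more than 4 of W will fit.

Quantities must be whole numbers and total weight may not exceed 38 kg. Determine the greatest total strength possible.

70

3×E, 2×L, and 4×W: weight 37 ≤ 38, strength 3·3 + 2·10 + 4·10 = 69.
3×L and 4×W: weight 36 ≤ 38, strength 3·10 + 4·10 = 70.
Best is 70.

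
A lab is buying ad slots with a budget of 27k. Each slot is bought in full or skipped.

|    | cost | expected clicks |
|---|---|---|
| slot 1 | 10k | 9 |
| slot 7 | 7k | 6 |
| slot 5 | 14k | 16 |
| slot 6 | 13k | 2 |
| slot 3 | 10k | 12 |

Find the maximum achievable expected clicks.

This is a 0-1 knapsack instance.
Take slot 5 and slot 3: cost 14 + 10 = 24 ≤ 27, expected clicks 16 + 12 = 28.
No other feasible combination does better.

28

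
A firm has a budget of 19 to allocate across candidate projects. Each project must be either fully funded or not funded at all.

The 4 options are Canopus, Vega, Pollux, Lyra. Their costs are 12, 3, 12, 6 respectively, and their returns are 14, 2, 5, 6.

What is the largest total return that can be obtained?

20

Treat it as a binary knapsack problem.
Take Canopus and Lyra: cost 12 + 6 = 18 ≤ 19, return 14 + 6 = 20.
No other feasible combination does better.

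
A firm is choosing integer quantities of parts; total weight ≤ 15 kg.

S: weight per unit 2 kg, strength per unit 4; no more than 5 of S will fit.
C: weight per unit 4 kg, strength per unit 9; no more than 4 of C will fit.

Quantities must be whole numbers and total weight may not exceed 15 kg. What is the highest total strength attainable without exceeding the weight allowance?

C has the best ratio (9/4); taking only C gives at most 3×9 = 27 (stopped by the weight limit).
Mixing does better — 1×S and 3×C: weight 14 ≤ 15, strength 1·4 + 3·9 = 31.

31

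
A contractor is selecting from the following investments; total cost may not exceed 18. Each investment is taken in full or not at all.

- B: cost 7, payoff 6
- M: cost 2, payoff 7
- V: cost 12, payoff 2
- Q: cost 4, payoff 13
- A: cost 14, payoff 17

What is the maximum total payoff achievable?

M + A: cost 2 + 14 = 16 ≤ 18, payoff 7 + 17 = 24.
B + M + Q: cost 7 + 2 + 4 = 13 ≤ 18, payoff 6 + 7 + 13 = 26.
Q + A: cost 4 + 14 = 18 ≤ 18, payoff 13 + 17 = 30.
Best is Q and A with total payoff 30.

30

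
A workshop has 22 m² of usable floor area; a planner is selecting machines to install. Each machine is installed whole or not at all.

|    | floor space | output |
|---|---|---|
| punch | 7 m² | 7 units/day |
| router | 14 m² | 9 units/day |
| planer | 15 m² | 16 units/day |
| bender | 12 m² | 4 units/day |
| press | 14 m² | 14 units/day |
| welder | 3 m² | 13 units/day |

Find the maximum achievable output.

Allowing fractional choices, the relaxed optimum would be about 33.0, but machines are indivisible.
press + welder: floor space 14 + 3 = 17 ≤ 22, output 14 + 13 = 27.
planer + welder: floor space 15 + 3 = 18 ≤ 22, output 16 + 13 = 29.
punch + bender + welder: floor space 7 + 12 + 3 = 22 ≤ 22, output 7 + 4 + 13 = 24.
Best is planer and welder with total output 29.

29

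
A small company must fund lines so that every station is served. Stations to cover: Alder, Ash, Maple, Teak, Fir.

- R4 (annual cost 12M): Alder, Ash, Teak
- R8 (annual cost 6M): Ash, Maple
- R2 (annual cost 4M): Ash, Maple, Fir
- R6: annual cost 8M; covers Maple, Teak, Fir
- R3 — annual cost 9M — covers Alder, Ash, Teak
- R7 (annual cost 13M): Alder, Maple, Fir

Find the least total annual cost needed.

Choose R2 and R3: together they cover Alder, Ash, Maple, Teak, Fir — every station.
Total annual cost: 4 + 9 = 13.
No cover costs less than 13.

13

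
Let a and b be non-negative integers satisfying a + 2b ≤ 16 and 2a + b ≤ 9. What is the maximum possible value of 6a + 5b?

(a,b)=(1,7) is feasible, giving 41.
(a,b)=(0,8) is feasible, giving 40.
No feasible integer point exceeds 41.

41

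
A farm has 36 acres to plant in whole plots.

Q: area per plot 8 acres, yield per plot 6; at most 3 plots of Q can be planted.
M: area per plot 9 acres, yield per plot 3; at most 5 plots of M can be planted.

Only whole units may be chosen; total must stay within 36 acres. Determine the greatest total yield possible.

21

Q has the best ratio (6/8); taking only Q gives at most 3×6 = 18 (stopped by the supply cap of 3).
Mixing does better — 3×Q and 1×M: area 33 ≤ 36, yield 3·6 + 1·3 = 21.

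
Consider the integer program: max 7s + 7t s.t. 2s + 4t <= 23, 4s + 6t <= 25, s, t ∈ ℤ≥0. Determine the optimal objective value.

Relaxing integrality, the LP optimum is 43.75 at (s,t) = (6.25, 0), which is not an integer point.
(s,t)=(6,0): 2·6+4·0=12≤23, 4·6+6·0=24≤25, objective 42.
(s,t)=(5,0): 2·5+4·0=10≤23, 4·5+6·0=20≤25, objective 35.
Maximum is 42 at (s,t)=(6,0).

42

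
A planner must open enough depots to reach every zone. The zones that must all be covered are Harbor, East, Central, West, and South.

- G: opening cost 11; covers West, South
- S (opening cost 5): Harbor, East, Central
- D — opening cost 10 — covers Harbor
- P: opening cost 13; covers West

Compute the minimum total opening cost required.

Choose G and S: together they cover Harbor, East, Central, West, South — every zone.
Total opening cost: 11 + 5 = 16.
No cover costs less than 16.

16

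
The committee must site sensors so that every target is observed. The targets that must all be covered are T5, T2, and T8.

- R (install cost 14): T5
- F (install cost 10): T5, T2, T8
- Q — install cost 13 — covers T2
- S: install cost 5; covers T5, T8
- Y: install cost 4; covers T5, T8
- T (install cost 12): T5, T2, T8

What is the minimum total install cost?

10

This is a weighted set-cover instance.
The greedy cost-per-new-target heuristic would pick Y and F for 14, but a cheaper cover exists.
F alone covers T5, T2, T8 — every target.
Total install cost: 10.
No cover costs less than 10.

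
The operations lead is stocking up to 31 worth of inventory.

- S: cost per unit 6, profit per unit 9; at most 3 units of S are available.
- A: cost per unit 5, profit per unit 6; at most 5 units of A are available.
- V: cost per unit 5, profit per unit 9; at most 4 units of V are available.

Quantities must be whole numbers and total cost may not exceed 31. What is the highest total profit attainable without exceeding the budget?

This is a bounded integer knapsack.
Take 1×S, 1×A, and 4×V: cost 31 ≤ 31, profit 1·9 + 1·6 + 4·9 = 51.
V has the best ratio (9/5) and is taken to its limit of 4; remaining capacity is filled optimally with the others.

51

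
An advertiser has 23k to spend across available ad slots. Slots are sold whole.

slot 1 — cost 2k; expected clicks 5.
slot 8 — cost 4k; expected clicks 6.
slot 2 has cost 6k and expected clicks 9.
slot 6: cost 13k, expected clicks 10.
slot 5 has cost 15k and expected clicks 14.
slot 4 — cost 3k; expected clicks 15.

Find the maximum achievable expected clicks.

Treat it as a binary knapsack problem.
slot 8 + slot 5 + slot 4: cost 4 + 15 + 3 = 22 ≤ 23, expected clicks 6 + 14 + 15 = 35.
slot 1 + slot 8 + slot 2 + slot 4: cost 2 + 4 + 6 + 3 = 15 ≤ 23, expected clicks 5 + 6 + 9 + 15 = 35.
slot 1 + slot 8 + slot 6 + slot 4: cost 2 + 4 + 13 + 3 = 22 ≤ 23, expected clicks 5 + 6 + 10 + 15 = 36.
Best is slot 1, slot 8, slot 6, and slot 4 with total expected clicks 36.

36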